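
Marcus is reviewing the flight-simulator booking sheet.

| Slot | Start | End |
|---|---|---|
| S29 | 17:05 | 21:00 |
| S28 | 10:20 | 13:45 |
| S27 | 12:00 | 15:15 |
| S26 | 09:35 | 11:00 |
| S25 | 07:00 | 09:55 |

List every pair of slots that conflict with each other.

S25 & S26, S26 & S28, S27 & S28

Sorted by start: S25, S26, S28, S27, S29.
S26 starts before S25 ends → S25 and S26 overlap.
S28 starts after S25 ends — done with S25.
S28 starts before S26 ends → S26 and S28 overlap.
S27 starts after S26 ends — done with S26.
S27 starts before S28 ends → S28 and S27 overlap.
S29 starts after S28 ends.
S29 starts after S27 ends.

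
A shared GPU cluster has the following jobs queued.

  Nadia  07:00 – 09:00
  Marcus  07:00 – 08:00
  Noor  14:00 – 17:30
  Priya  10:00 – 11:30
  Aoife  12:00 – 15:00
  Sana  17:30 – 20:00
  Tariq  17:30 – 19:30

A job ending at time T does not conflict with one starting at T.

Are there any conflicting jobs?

Yes

Check each pair: they overlap iff neither finishes before the other starts.
Sorted by start: Nadia, Marcus, Priya, Aoife, Noor, Sana, Tariq.
Marcus starts before Nadia ends → Nadia and Marcus overlap.
That's a conflict, so the schedule is not conflict-free.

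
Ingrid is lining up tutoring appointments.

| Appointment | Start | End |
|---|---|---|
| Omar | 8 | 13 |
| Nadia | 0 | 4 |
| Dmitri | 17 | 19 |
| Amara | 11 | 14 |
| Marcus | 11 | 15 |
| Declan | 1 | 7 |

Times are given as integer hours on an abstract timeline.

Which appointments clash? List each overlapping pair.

Amara & Marcus, Amara & Omar, Declan & Nadia, Marcus & Omar

Two intervals overlap when each starts before the other ends.
Sorted by start: Nadia, Declan, Omar, Amara, Marcus, Dmitri.
Declan starts before Nadia ends → Nadia and Declan overlap.
Omar starts after Nadia ends, so Nadia has no further overlaps.
Omar starts after Declan ends, so Declan has no further overlaps.
Amara starts before Omar ends → Omar and Amara overlap.
Marcus starts before Omar ends → Omar and Marcus overlap.
Dmitri starts after Omar ends.
Marcus starts before Amara ends → Amara and Marcus overlap.
Dmitri starts after Amara ends.
Dmitri starts after Marcus ends.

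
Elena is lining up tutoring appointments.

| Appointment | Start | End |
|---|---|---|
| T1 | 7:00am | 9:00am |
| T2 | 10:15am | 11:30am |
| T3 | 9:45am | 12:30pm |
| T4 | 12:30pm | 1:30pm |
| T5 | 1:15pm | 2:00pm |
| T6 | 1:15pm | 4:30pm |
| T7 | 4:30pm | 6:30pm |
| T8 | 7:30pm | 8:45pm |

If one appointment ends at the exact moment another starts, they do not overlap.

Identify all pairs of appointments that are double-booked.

Sorted by start: T1, T3, T2, T4, T5, T6, T7, T8.
T3 starts after T1 ends — done with T1.
T2 starts before T3 ends → T3 and T2 overlap.
T4 starts exactly when T3 ends (back-to-back, no overlap) — done with T3.
T4 starts after T2 ends — done with T2.
T5 starts before T4 ends → T4 and T5 overlap.
T6 starts before T4 ends → T4 and T6 overlap.
T7 starts after T4 ends — done with T4.
T6 starts before T5 ends → T5 and T6 overlap.
T7 starts after T5 ends — done with T5.
T7 starts exactly when T6 ends (back-to-back, no overlap) — done with T6.
T8 starts after T7 ends.

T2 & T3, T4 & T5, T4 & T6, T5 & T6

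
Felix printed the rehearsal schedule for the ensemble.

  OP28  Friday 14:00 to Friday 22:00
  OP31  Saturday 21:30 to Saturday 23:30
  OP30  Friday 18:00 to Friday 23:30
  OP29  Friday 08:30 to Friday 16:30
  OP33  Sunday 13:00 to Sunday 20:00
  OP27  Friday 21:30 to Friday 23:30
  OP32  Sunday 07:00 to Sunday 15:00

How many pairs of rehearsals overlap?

Sorted by start: OP29, OP28, OP30, OP27, OP31, OP32, OP33.
OP28 starts before OP29 ends → OP29 and OP28 overlap.
OP30 starts after OP29 ends, so OP29 has no further overlaps.
OP30 starts before OP28 ends → OP28 and OP30 overlap.
OP27 starts before OP28 ends → OP28 and OP27 overlap.
OP31 starts after OP28 ends, so OP28 has no further overlaps.
OP27 starts before OP30 ends → OP30 and OP27 overlap.
OP31 starts after OP30 ends, so OP30 has no further overlaps.
OP31 starts after OP27 ends, so OP27 has no further overlaps.
OP32 starts after OP31 ends, so OP31 has no further overlaps.
OP33 starts before OP32 ends → OP32 and OP33 overlap.
Overlapping pairs: OP27 & OP28, OP27 & OP30, OP28 & OP29, OP28 & OP30, OP32 & OP33 — 5 in total.

5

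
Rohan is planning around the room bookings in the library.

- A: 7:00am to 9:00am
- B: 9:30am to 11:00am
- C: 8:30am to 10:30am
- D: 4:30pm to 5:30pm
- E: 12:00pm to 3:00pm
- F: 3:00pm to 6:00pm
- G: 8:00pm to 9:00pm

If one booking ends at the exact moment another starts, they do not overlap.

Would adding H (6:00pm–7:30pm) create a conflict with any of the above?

A: ends 9:00am at or before H starts 6:00pm → clear.
C: ends 10:30am at or before H starts 6:00pm → clear.
B: ends 11:00am at or before H starts 6:00pm → clear.
E: ends 3:00pm at or before H starts 6:00pm → clear.
F: ends 6:00pm at or before H starts 6:00pm → clear.
D: ends 5:30pm at or before H starts 6:00pm → clear.
G: starts 8:00pm at or after H ends 7:30pm → clear.

No — it doesn't clash with anything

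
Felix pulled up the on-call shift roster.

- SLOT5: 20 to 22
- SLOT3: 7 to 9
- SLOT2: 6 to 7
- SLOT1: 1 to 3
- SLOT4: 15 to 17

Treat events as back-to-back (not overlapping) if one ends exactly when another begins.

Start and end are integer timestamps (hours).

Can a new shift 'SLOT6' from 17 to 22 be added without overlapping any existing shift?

No — it overlaps SLOT5

SLOT1: ends 3 at or before SLOT6 starts 17 → clear.
SLOT2: ends 7 at or before SLOT6 starts 17 → clear.
SLOT3: ends 9 at or before SLOT6 starts 17 → clear.
SLOT4: ends 17 at or before SLOT6 starts 17 → clear.
SLOT5: starts 20 before SLOT6 ends 22, and ends 22 after SLOT6 starts 17 → overlap.
SLOT6 overlaps SLOT5.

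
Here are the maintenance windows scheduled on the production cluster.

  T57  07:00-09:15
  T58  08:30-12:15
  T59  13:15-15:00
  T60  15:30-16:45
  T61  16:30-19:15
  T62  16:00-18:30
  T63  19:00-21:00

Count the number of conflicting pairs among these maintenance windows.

5

Sorted by start: T57, T58, T59, T60, T62, T61, T63.
T58 starts before T57 ends → T57 and T58 overlap.
T59 starts after T57 ends; T57 is clear from here.
T59 starts after T58 ends; T58 is clear from here.
T60 starts after T59 ends; T59 is clear from here.
T62 starts before T60 ends → T60 and T62 overlap.
T61 starts before T60 ends → T60 and T61 overlap.
T63 starts after T60 ends.
T61 starts before T62 ends → T62 and T61 overlap.
T63 starts after T62 ends.
T63 starts before T61 ends → T61 and T63 overlap.
Overlapping pairs: T57 & T58, T60 & T61, T60 & T62, T61 & T62, T61 & T63 — 5 in total.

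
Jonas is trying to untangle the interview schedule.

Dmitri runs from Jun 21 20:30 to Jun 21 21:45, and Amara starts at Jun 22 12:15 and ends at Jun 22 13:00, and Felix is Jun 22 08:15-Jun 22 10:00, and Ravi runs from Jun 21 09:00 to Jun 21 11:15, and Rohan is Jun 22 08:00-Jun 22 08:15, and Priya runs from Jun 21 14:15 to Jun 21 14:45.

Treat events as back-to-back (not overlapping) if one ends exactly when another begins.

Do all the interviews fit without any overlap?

Two intervals overlap when each starts before the other ends.
Sorted by start: Ravi, Priya, Dmitri, Rohan, Felix, Amara.
Priya starts after Ravi ends, so Ravi has no further overlaps.
Dmitri starts after Priya ends, so Priya has no further overlaps.
Rohan starts after Dmitri ends, so Dmitri has no further overlaps.
Felix starts exactly when Rohan ends (back-to-back, no overlap), so Rohan has no further overlaps.
Amara starts after Felix ends.
Every pair is clear; the schedule has no overlaps.

Yes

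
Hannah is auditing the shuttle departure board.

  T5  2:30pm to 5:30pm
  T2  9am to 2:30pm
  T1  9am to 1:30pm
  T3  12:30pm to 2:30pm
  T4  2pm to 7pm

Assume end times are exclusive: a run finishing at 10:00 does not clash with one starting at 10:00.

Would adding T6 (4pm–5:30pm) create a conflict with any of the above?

Yes — it overlaps T4, T5

T1: ends 1:30pm at or before T6 starts 4pm → clear.
T2: ends 2:30pm at or before T6 starts 4pm → clear.
T3: ends 2:30pm at or before T6 starts 4pm → clear.
T4: starts 2pm before T6 ends 5:30pm, and ends 7pm after T6 starts 4pm → overlap.
T5: starts 2:30pm before T6 ends 5:30pm, and ends 5:30pm after T6 starts 4pm → overlap.
T6 overlaps T4, T5.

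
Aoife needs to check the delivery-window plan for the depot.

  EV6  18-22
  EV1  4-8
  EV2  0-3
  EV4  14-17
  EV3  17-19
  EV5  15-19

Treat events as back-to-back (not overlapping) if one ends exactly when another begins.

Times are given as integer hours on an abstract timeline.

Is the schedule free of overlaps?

Check each pair: they overlap iff neither finishes before the other starts.
Sorted by start: EV2, EV1, EV4, EV5, EV3, EV6.
EV1 starts after EV2 ends — done with EV2.
EV4 starts after EV1 ends — done with EV1.
EV5 starts before EV4 ends → EV4 and EV5 overlap.
That's a conflict, so the schedule is not conflict-free.

No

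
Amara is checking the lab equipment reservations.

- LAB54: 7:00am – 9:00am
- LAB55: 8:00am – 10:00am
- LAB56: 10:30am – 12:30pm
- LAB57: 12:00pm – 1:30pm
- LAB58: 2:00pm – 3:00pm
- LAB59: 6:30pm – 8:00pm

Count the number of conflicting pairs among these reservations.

Sorted by start: LAB54, LAB55, LAB56, LAB57, LAB58, LAB59.
LAB55 starts before LAB54 ends → LAB54 and LAB55 overlap.
LAB56 starts after LAB54 ends; LAB54 is clear from here.
LAB56 starts after LAB55 ends; LAB55 is clear from here.
LAB57 starts before LAB56 ends → LAB56 and LAB57 overlap.
LAB58 starts after LAB56 ends; LAB56 is clear from here.
LAB58 starts after LAB57 ends; LAB57 is clear from here.
LAB59 starts after LAB58 ends.
Overlapping pairs: LAB54 & LAB55, LAB56 & LAB57 — 2 in total.

2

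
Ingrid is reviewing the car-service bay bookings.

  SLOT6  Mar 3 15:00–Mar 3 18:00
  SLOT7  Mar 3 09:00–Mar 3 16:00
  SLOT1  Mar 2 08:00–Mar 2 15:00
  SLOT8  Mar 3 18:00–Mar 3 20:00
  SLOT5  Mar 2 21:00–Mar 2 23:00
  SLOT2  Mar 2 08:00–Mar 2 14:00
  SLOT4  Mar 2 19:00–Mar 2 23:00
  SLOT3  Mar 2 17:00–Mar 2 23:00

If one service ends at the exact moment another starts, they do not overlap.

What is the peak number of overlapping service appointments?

3

Sort all start/end points and keep a running count:
Mar 2 08:00 start SLOT1 → 1
Mar 2 08:00 start SLOT2 → 2
Mar 2 14:00 end SLOT2 → 1
Mar 2 15:00 end SLOT1 → 0
Mar 2 17:00 start SLOT3 → 1
Mar 2 19:00 start SLOT4 → 2
Mar 2 21:00 start SLOT5 → 3
Mar 2 23:00 end SLOT3 → 2
Mar 2 23:00 end SLOT4 → 1
Mar 2 23:00 end SLOT5 → 0
Mar 3 09:00 start SLOT7 → 1
Mar 3 15:00 start SLOT6 → 2
Mar 3 16:00 end SLOT7 → 1
Mar 3 18:00 end SLOT6 → 0
Mar 3 18:00 start SLOT8 → 1
Mar 3 20:00 end SLOT8 → 0
Peak is 3, at Mar 2 21:00 (SLOT3, SLOT4, SLOT5).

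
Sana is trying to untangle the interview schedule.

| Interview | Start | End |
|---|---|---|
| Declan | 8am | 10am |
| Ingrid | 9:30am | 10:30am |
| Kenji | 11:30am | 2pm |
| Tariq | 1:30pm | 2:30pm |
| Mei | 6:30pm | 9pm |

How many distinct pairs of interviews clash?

Sorted by start: Declan, Ingrid, Kenji, Tariq, Mei.
Ingrid starts before Declan ends → Declan and Ingrid overlap.
Kenji starts after Declan ends; Declan is clear from here.
Kenji starts after Ingrid ends; Ingrid is clear from here.
Tariq starts before Kenji ends → Kenji and Tariq overlap.
Mei starts after Kenji ends.
Mei starts after Tariq ends.
Overlapping pairs: Declan & Ingrid, Kenji & Tariq — 2 in total.

2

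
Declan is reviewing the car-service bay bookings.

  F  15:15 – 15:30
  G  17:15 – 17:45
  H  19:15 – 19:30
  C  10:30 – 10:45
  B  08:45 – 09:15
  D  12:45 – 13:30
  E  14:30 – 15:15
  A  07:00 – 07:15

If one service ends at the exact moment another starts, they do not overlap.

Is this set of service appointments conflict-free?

Yes

Check each pair: they overlap iff neither finishes before the other starts.
Sorted by start: A, B, C, D, E, F, G, H.
B starts after A ends, so nothing later overlaps A either.
C starts after B ends, so nothing later overlaps B either.
D starts after C ends, so nothing later overlaps C either.
E starts after D ends, so nothing later overlaps D either.
F starts exactly when E ends (back-to-back, no overlap), so nothing later overlaps E either.
G starts after F ends, so nothing later overlaps F either.
H starts after G ends.
Every pair is clear; the schedule has no overlaps.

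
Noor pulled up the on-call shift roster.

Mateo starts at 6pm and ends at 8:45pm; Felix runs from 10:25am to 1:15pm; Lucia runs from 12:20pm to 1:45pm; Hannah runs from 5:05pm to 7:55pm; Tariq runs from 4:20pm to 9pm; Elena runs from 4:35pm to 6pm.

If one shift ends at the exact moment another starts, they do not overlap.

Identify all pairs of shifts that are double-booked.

Elena & Hannah, Elena & Tariq, Felix & Lucia, Hannah & Mateo, Hannah & Tariq, Mateo & Tariq

Check each pair: they overlap iff neither finishes before the other starts.
Sorted by start: Felix, Lucia, Tariq, Elena, Hannah, Mateo.
Lucia starts before Felix ends → Felix and Lucia overlap.
Tariq starts after Felix ends; Felix is clear from here.
Tariq starts after Lucia ends; Lucia is clear from here.
Elena starts before Tariq ends → Tariq and Elena overlap.
Hannah starts before Tariq ends → Tariq and Hannah overlap.
Mateo starts before Tariq ends → Tariq and Mateo overlap.
Hannah starts before Elena ends → Elena and Hannah overlap.
Mateo starts exactly when Elena ends (back-to-back, no overlap).
Mateo starts before Hannah ends → Hannah and Mateo overlap.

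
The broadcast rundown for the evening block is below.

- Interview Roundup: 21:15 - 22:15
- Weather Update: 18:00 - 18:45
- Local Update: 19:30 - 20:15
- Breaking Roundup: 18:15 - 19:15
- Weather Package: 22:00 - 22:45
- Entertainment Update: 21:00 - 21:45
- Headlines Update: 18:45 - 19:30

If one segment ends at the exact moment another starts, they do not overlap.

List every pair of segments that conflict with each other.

Breaking Roundup & Headlines Update, Breaking Roundup & Weather Update, Entertainment Update & Interview Roundup, Interview Roundup & Weather Package

Sorted by start: Weather Update, Breaking Roundup, Headlines Update, Local Update, Entertainment Update, Interview Roundup, Weather Package.
Breaking Roundup starts before Weather Update ends → Weather Update and Breaking Roundup overlap.
Headlines Update starts exactly when Weather Update ends (back-to-back, no overlap), so nothing later overlaps Weather Update either.
Headlines Update starts before Breaking Roundup ends → Breaking Roundup and Headlines Update overlap.
Local Update starts after Breaking Roundup ends, so nothing later overlaps Breaking Roundup either.
Local Update starts exactly when Headlines Update ends (back-to-back, no overlap), so nothing later overlaps Headlines Update either.
Entertainment Update starts after Local Update ends, so nothing later overlaps Local Update either.
Interview Roundup starts before Entertainment Update ends → Entertainment Update and Interview Roundup overlap.
Weather Package starts after Entertainment Update ends.
Weather Package starts before Interview Roundup ends → Interview Roundup and Weather Package overlap.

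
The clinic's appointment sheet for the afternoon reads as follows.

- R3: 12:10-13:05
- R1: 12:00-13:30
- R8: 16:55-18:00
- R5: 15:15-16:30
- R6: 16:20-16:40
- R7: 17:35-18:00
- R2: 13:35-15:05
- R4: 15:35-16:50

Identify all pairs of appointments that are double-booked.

R1 & R3, R4 & R5, R4 & R6, R5 & R6, R7 & R8

Sorted by start: R1, R3, R2, R5, R4, R6, R8, R7.
R3 starts before R1 ends → R1 and R3 overlap.
R2 starts after R1 ends; R1 is clear from here.
R2 starts after R3 ends; R3 is clear from here.
R5 starts after R2 ends; R2 is clear from here.
R4 starts before R5 ends → R5 and R4 overlap.
R6 starts before R5 ends → R5 and R6 overlap.
R8 starts after R5 ends; R5 is clear from here.
R6 starts before R4 ends → R4 and R6 overlap.
R8 starts after R4 ends; R4 is clear from here.
R8 starts after R6 ends; R6 is clear from here.
R7 starts before R8 ends → R8 and R7 overlap.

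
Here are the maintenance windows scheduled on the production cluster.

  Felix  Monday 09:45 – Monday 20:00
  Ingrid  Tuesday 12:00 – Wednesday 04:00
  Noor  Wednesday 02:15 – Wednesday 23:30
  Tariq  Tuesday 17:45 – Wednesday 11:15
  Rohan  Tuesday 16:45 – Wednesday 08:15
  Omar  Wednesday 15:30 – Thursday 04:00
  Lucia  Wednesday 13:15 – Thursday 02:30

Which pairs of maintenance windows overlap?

Two intervals overlap when each starts before the other ends.
Sorted by start: Felix, Ingrid, Rohan, Tariq, Noor, Lucia, Omar.
Ingrid starts after Felix ends, so nothing later overlaps Felix either.
Rohan starts before Ingrid ends → Ingrid and Rohan overlap.
Tariq starts before Ingrid ends → Ingrid and Tariq overlap.
Noor starts before Ingrid ends → Ingrid and Noor overlap.
Lucia starts after Ingrid ends, so nothing later overlaps Ingrid either.
Tariq starts before Rohan ends → Rohan and Tariq overlap.
Noor starts before Rohan ends → Rohan and Noor overlap.
Lucia starts after Rohan ends, so nothing later overlaps Rohan either.
Noor starts before Tariq ends → Tariq and Noor overlap.
Lucia starts after Tariq ends, so nothing later overlaps Tariq either.
Lucia starts before Noor ends → Noor and Lucia overlap.
Omar starts before Noor ends → Noor and Omar overlap.
Omar starts before Lucia ends → Lucia and Omar overlap.

Ingrid & Noor, Ingrid & Rohan, Ingrid & Tariq, Lucia & Noor, Lucia & Omar, Noor & Omar, Noor & Rohan, Noor & Tariq, Rohan & Tariq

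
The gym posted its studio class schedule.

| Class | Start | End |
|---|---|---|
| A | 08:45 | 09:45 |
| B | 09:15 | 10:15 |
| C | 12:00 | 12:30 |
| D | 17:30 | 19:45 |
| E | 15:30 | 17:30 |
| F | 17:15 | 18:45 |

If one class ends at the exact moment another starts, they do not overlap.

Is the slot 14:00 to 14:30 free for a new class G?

Yes — the slot is free

A: ends 09:45 at or before G starts 14:00 → clear.
B: ends 10:15 at or before G starts 14:00 → clear.
C: ends 12:30 at or before G starts 14:00 → clear.
E: starts 15:30 at or after G ends 14:30 → clear.
F: starts 17:15 at or after G ends 14:30 → clear.
D: starts 17:30 at or after G ends 14:30 → clear.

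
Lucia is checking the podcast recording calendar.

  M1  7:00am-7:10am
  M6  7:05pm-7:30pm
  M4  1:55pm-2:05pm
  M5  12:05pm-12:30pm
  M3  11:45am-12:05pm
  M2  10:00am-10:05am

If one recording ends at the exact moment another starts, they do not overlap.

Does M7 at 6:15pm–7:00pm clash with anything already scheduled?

M1: ends 7:10am at or before M7 starts 6:15pm → clear.
M2: ends 10:05am at or before M7 starts 6:15pm → clear.
M3: ends 12:05pm at or before M7 starts 6:15pm → clear.
M5: ends 12:30pm at or before M7 starts 6:15pm → clear.
M4: ends 2:05pm at or before M7 starts 6:15pm → clear.
M6: starts 7:05pm at or after M7 ends 7:00pm → clear.

No — it doesn't clash with anything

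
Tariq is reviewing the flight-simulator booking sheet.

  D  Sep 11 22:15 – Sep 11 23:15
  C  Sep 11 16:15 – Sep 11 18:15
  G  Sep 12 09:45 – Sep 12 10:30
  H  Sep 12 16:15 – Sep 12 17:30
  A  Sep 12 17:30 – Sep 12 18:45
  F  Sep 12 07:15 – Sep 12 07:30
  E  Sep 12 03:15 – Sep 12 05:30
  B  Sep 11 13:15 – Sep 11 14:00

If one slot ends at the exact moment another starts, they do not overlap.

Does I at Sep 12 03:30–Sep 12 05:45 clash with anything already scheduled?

Yes — it overlaps E

B: ends Sep 11 14:00 at or before I starts Sep 12 03:30 → clear.
C: ends Sep 11 18:15 at or before I starts Sep 12 03:30 → clear.
D: ends Sep 11 23:15 at or before I starts Sep 12 03:30 → clear.
E: starts Sep 12 03:15 before I ends Sep 12 05:45, and ends Sep 12 05:30 after I starts Sep 12 03:30 → overlap.
F: starts Sep 12 07:15 at or after I ends Sep 12 05:45 → clear.
G: starts Sep 12 09:45 at or after I ends Sep 12 05:45 → clear.
H: starts Sep 12 16:15 at or after I ends Sep 12 05:45 → clear.
A: starts Sep 12 17:30 at or after I ends Sep 12 05:45 → clear.
I overlaps E.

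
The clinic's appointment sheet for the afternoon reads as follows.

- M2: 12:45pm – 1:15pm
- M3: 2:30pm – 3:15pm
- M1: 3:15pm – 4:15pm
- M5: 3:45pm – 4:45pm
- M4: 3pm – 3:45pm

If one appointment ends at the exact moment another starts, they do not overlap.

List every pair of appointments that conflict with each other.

Sorted by start: M2, M3, M4, M1, M5.
M3 starts after M2 ends; M2 is clear from here.
M4 starts before M3 ends → M3 and M4 overlap.
M1 starts exactly when M3 ends (back-to-back, no overlap); M3 is clear from here.
M1 starts before M4 ends → M4 and M1 overlap.
M5 starts exactly when M4 ends (back-to-back, no overlap).
M5 starts before M1 ends → M1 and M5 overlap.

M1 & M4, M1 & M5, M3 & M4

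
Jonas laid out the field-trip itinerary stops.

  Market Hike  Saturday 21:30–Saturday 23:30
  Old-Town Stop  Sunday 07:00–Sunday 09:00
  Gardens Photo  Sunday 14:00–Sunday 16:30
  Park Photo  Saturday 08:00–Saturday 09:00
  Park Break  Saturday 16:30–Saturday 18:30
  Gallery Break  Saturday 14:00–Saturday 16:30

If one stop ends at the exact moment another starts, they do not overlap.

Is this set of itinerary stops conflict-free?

Sorted by start: Park Photo, Gallery Break, Park Break, Market Hike, Old-Town Stop, Gardens Photo.
Gallery Break starts after Park Photo ends; Park Photo is clear from here.
Park Break starts exactly when Gallery Break ends (back-to-back, no overlap); Gallery Break is clear from here.
Market Hike starts after Park Break ends; Park Break is clear from here.
Old-Town Stop starts after Market Hike ends; Market Hike is clear from here.
Gardens Photo starts after Old-Town Stop ends.
Every pair is clear; the schedule has no overlaps.

Yes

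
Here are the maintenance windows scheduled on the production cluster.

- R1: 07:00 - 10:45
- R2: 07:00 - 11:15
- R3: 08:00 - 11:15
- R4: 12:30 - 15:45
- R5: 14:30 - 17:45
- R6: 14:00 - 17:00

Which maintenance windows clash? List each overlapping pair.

Sorted by start: R1, R2, R3, R4, R6, R5.
R2 starts before R1 ends → R1 and R2 overlap.
R3 starts before R1 ends → R1 and R3 overlap.
R4 starts after R1 ends, so R1 has no further overlaps.
R3 starts before R2 ends → R2 and R3 overlap.
R4 starts after R2 ends, so R2 has no further overlaps.
R4 starts after R3 ends, so R3 has no further overlaps.
R6 starts before R4 ends → R4 and R6 overlap.
R5 starts before R4 ends → R4 and R5 overlap.
R5 starts before R6 ends → R6 and R5 overlap.

R1 & R2, R1 & R3, R2 & R3, R4 & R5, R4 & R6, R5 & R6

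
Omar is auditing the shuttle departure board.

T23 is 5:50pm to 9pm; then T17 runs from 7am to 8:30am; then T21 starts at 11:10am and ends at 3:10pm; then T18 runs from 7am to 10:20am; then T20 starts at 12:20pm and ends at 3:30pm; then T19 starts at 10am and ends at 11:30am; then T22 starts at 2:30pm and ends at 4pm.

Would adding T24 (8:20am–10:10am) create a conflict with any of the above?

T17: starts 7am before T24 ends 10:10am, and ends 8:30am after T24 starts 8:20am → overlap.
T18: starts 7am before T24 ends 10:10am, and ends 10:20am after T24 starts 8:20am → overlap.
T19: starts 10am before T24 ends 10:10am, and ends 11:30am after T24 starts 8:20am → overlap.
T21: starts 11:10am at or after T24 ends 10:10am → clear.
T20: starts 12:20pm at or after T24 ends 10:10am → clear.
T22: starts 2:30pm at or after T24 ends 10:10am → clear.
T23: starts 5:50pm at or after T24 ends 10:10am → clear.
T24 overlaps T17, T18, T19.

Yes — it overlaps T17, T18, T19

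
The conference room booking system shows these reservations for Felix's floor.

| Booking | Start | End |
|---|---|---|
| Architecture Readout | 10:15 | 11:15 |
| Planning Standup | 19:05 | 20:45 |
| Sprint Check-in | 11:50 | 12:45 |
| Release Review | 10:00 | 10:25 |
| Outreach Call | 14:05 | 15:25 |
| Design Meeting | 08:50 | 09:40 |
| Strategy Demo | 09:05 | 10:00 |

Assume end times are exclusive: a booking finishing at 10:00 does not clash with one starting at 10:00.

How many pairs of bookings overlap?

2

Check each pair: they overlap iff neither finishes before the other starts.
Sorted by start: Design Meeting, Strategy Demo, Release Review, Architecture Readout, Sprint Check-in, Outreach Call, Planning Standup.
Strategy Demo starts before Design Meeting ends → Design Meeting and Strategy Demo overlap.
Release Review starts after Design Meeting ends, so nothing later overlaps Design Meeting either.
Release Review starts exactly when Strategy Demo ends (back-to-back, no overlap), so nothing later overlaps Strategy Demo either.
Architecture Readout starts before Release Review ends → Release Review and Architecture Readout overlap.
Sprint Check-in starts after Release Review ends, so nothing later overlaps Release Review either.
Sprint Check-in starts after Architecture Readout ends, so nothing later overlaps Architecture Readout either.
Outreach Call starts after Sprint Check-in ends, so nothing later overlaps Sprint Check-in either.
Planning Standup starts after Outreach Call ends.
Overlapping pairs: Architecture Readout & Release Review, Design Meeting & Strategy Demo — 2 in total.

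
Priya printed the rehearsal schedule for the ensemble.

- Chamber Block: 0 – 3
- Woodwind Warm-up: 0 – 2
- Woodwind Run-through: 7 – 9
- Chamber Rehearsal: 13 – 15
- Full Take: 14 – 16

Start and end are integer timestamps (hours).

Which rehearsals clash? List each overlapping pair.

Chamber Block & Woodwind Warm-up, Chamber Rehearsal & Full Take

Sorted by start: Woodwind Warm-up, Chamber Block, Woodwind Run-through, Chamber Rehearsal, Full Take.
Chamber Block starts before Woodwind Warm-up ends → Woodwind Warm-up and Chamber Block overlap.
Woodwind Run-through starts after Woodwind Warm-up ends, so nothing later overlaps Woodwind Warm-up either.
Woodwind Run-through starts after Chamber Block ends, so nothing later overlaps Chamber Block either.
Chamber Rehearsal starts after Woodwind Run-through ends, so nothing later overlaps Woodwind Run-through either.
Full Take starts before Chamber Rehearsal ends → Chamber Rehearsal and Full Take overlap.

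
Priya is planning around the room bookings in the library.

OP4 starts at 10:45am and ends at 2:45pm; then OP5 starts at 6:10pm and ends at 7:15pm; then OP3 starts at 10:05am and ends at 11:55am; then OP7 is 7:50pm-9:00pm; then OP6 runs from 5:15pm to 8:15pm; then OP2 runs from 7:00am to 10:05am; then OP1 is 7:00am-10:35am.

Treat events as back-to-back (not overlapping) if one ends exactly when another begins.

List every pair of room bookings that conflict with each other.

Sorted by start: OP1, OP2, OP3, OP4, OP6, OP5, OP7.
OP2 starts before OP1 ends → OP1 and OP2 overlap.
OP3 starts before OP1 ends → OP1 and OP3 overlap.
OP4 starts after OP1 ends — done with OP1.
OP3 starts exactly when OP2 ends (back-to-back, no overlap) — done with OP2.
OP4 starts before OP3 ends → OP3 and OP4 overlap.
OP6 starts after OP3 ends — done with OP3.
OP6 starts after OP4 ends — done with OP4.
OP5 starts before OP6 ends → OP6 and OP5 overlap.
OP7 starts before OP6 ends → OP6 and OP7 overlap.
OP7 starts after OP5 ends.

OP1 & OP2, OP1 & OP3, OP3 & OP4, OP5 & OP6, OP6 & OP7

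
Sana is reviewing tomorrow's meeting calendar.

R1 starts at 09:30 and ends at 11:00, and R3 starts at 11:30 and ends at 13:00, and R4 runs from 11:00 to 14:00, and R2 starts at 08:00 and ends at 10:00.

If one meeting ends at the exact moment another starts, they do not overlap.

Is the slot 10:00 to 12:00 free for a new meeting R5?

No — it overlaps R1, R3, R4

R2: ends 10:00 at or before R5 starts 10:00 → clear.
R1: starts 09:30 before R5 ends 12:00, and ends 11:00 after R5 starts 10:00 → overlap.
R4: starts 11:00 before R5 ends 12:00, and ends 14:00 after R5 starts 10:00 → overlap.
R3: starts 11:30 before R5 ends 12:00, and ends 13:00 after R5 starts 10:00 → overlap.
R5 overlaps R1, R3, R4.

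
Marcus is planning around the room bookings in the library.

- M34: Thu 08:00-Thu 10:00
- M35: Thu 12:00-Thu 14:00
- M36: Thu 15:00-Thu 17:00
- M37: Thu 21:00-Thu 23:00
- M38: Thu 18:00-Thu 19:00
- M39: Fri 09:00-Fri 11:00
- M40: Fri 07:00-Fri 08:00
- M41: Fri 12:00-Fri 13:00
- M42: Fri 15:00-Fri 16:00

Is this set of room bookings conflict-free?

Check each pair: they overlap iff neither finishes before the other starts.
Sorted by start: M34, M35, M36, M38, M37, M40, M39, M41, M42.
M35 starts after M34 ends — done with M34.
M36 starts after M35 ends — done with M35.
M38 starts after M36 ends — done with M36.
M37 starts after M38 ends — done with M38.
M40 starts after M37 ends — done with M37.
M39 starts after M40 ends — done with M40.
M41 starts after M39 ends — done with M39.
M42 starts after M41 ends.
Every pair is clear; the schedule has no overlaps.

Yes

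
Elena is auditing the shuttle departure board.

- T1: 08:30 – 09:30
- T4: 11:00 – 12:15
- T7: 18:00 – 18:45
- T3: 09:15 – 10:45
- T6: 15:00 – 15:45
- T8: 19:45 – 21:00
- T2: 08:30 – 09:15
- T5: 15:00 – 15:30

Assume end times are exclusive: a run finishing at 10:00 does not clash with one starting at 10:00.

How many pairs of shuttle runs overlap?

Sorted by start: T1, T2, T3, T4, T5, T6, T7, T8.
T2 starts before T1 ends → T1 and T2 overlap.
T3 starts before T1 ends → T1 and T3 overlap.
T4 starts after T1 ends, so nothing later overlaps T1 either.
T3 starts exactly when T2 ends (back-to-back, no overlap), so nothing later overlaps T2 either.
T4 starts after T3 ends, so nothing later overlaps T3 either.
T5 starts after T4 ends, so nothing later overlaps T4 either.
T6 starts before T5 ends → T5 and T6 overlap.
T7 starts after T5 ends, so nothing later overlaps T5 either.
T7 starts after T6 ends, so nothing later overlaps T6 either.
T8 starts after T7 ends.
Overlapping pairs: T1 & T2, T1 & T3, T5 & T6 — 3 in total.

3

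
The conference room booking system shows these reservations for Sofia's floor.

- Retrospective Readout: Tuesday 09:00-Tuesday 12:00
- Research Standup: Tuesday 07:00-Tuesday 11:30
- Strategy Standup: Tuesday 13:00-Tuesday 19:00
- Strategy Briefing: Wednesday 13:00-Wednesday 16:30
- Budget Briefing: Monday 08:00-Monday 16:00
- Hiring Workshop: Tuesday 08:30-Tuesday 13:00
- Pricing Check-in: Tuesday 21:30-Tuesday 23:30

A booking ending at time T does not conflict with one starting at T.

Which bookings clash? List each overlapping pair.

Sorted by start: Budget Briefing, Research Standup, Hiring Workshop, Retrospective Readout, Strategy Standup, Pricing Check-in, Strategy Briefing.
Research Standup starts after Budget Briefing ends, so nothing later overlaps Budget Briefing either.
Hiring Workshop starts before Research Standup ends → Research Standup and Hiring Workshop overlap.
Retrospective Readout starts before Research Standup ends → Research Standup and Retrospective Readout overlap.
Strategy Standup starts after Research Standup ends, so nothing later overlaps Research Standup either.
Retrospective Readout starts before Hiring Workshop ends → Hiring Workshop and Retrospective Readout overlap.
Strategy Standup starts exactly when Hiring Workshop ends (back-to-back, no overlap), so nothing later overlaps Hiring Workshop either.
Strategy Standup starts after Retrospective Readout ends, so nothing later overlaps Retrospective Readout either.
Pricing Check-in starts after Strategy Standup ends, so nothing later overlaps Strategy Standup either.
Strategy Briefing starts after Pricing Check-in ends.

Hiring Workshop & Research Standup, Hiring Workshop & Retrospective Readout, Research Standup & Retrospective Readout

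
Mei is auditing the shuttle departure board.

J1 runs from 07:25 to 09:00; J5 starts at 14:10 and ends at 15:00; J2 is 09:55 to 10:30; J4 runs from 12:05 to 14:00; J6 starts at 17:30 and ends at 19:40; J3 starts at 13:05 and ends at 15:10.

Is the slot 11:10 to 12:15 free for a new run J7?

J1: ends 09:00 at or before J7 starts 11:10 → clear.
J2: ends 10:30 at or before J7 starts 11:10 → clear.
J4: starts 12:05 before J7 ends 12:15, and ends 14:00 after J7 starts 11:10 → overlap.
J3: starts 13:05 at or after J7 ends 12:15 → clear.
J5: starts 14:10 at or after J7 ends 12:15 → clear.
J6: starts 17:30 at or after J7 ends 12:15 → clear.
J7 overlaps J4.

No — it overlaps J4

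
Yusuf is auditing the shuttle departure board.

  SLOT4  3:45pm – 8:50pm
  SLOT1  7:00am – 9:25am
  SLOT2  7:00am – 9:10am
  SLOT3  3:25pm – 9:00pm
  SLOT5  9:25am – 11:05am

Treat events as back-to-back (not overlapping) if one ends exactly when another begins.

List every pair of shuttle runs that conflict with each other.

SLOT1 & SLOT2, SLOT3 & SLOT4

Check each pair: they overlap iff neither finishes before the other starts.
Sorted by start: SLOT1, SLOT2, SLOT5, SLOT3, SLOT4.
SLOT2 starts before SLOT1 ends → SLOT1 and SLOT2 overlap.
SLOT5 starts exactly when SLOT1 ends (back-to-back, no overlap); SLOT1 is clear from here.
SLOT5 starts after SLOT2 ends; SLOT2 is clear from here.
SLOT3 starts after SLOT5 ends; SLOT5 is clear from here.
SLOT4 starts before SLOT3 ends → SLOT3 and SLOT4 overlap.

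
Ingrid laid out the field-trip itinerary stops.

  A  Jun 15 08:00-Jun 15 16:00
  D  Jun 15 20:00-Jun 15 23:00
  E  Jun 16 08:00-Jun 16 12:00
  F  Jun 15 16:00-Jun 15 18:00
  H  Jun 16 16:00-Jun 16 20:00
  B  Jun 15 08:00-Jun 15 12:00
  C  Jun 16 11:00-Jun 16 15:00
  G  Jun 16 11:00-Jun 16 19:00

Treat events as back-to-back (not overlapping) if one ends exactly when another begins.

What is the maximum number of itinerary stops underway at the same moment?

3

Sweep the timeline, counting +1 at each start and −1 at each end (ends before starts at a tie):
Jun 15 08:00 start A → 1
Jun 15 08:00 start B → 2
Jun 15 12:00 end B → 1
Jun 15 16:00 end A → 0
Jun 15 16:00 start F → 1
Jun 15 18:00 end F → 0
Jun 15 20:00 start D → 1
Jun 15 23:00 end D → 0
Jun 16 08:00 start E → 1
Jun 16 11:00 start C → 2
Jun 16 11:00 start G → 3
Jun 16 12:00 end E → 2
Jun 16 15:00 end C → 1
Jun 16 16:00 start H → 2
Jun 16 19:00 end G → 1
Jun 16 20:00 end H → 0
Peak is 3, at Jun 16 11:00 (C, E, G).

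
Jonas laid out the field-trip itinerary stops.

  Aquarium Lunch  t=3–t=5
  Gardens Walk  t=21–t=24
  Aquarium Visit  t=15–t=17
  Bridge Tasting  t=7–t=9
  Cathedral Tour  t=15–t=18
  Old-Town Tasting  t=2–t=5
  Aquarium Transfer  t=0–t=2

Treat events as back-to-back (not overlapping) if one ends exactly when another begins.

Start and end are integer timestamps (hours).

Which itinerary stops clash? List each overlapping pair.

Two intervals overlap when each starts before the other ends.
Sorted by start: Aquarium Transfer, Old-Town Tasting, Aquarium Lunch, Bridge Tasting, Cathedral Tour, Aquarium Visit, Gardens Walk.
Old-Town Tasting starts exactly when Aquarium Transfer ends (back-to-back, no overlap), so Aquarium Transfer has no further overlaps.
Aquarium Lunch starts before Old-Town Tasting ends → Old-Town Tasting and Aquarium Lunch overlap.
Bridge Tasting starts after Old-Town Tasting ends, so Old-Town Tasting has no further overlaps.
Bridge Tasting starts after Aquarium Lunch ends, so Aquarium Lunch has no further overlaps.
Cathedral Tour starts after Bridge Tasting ends, so Bridge Tasting has no further overlaps.
Aquarium Visit starts before Cathedral Tour ends → Cathedral Tour and Aquarium Visit overlap.
Gardens Walk starts after Cathedral Tour ends.
Gardens Walk starts after Aquarium Visit ends.

Aquarium Lunch & Old-Town Tasting, Aquarium Visit & Cathedral Tour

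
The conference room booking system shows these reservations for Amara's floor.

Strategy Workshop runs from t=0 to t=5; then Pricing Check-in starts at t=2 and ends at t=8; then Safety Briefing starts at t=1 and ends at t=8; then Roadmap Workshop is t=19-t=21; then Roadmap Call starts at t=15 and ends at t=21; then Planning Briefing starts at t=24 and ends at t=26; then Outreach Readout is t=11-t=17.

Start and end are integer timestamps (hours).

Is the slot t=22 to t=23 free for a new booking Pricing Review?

Strategy Workshop: ends t=5 at or before Pricing Review starts t=22 → clear.
Safety Briefing: ends t=8 at or before Pricing Review starts t=22 → clear.
Pricing Check-in: ends t=8 at or before Pricing Review starts t=22 → clear.
Outreach Readout: ends t=17 at or before Pricing Review starts t=22 → clear.
Roadmap Call: ends t=21 at or before Pricing Review starts t=22 → clear.
Roadmap Workshop: ends t=21 at or before Pricing Review starts t=22 → clear.
Planning Briefing: starts t=24 at or after Pricing Review ends t=23 → clear.

Yes — the slot is free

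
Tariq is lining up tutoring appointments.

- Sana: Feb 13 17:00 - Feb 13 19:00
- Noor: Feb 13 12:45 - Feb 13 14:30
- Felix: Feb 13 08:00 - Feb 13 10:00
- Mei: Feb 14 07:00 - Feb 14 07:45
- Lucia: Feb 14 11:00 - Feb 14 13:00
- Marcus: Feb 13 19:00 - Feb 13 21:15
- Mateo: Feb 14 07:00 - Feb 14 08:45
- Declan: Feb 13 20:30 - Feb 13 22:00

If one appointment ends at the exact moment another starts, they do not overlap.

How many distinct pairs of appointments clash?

2

Sorted by start: Felix, Noor, Sana, Marcus, Declan, Mei, Mateo, Lucia.
Noor starts after Felix ends; Felix is clear from here.
Sana starts after Noor ends; Noor is clear from here.
Marcus starts exactly when Sana ends (back-to-back, no overlap); Sana is clear from here.
Declan starts before Marcus ends → Marcus and Declan overlap.
Mei starts after Marcus ends; Marcus is clear from here.
Mei starts after Declan ends; Declan is clear from here.
Mateo starts before Mei ends → Mei and Mateo overlap.
Lucia starts after Mei ends.
Lucia starts after Mateo ends.
Overlapping pairs: Declan & Marcus, Mateo & Mei — 2 in total.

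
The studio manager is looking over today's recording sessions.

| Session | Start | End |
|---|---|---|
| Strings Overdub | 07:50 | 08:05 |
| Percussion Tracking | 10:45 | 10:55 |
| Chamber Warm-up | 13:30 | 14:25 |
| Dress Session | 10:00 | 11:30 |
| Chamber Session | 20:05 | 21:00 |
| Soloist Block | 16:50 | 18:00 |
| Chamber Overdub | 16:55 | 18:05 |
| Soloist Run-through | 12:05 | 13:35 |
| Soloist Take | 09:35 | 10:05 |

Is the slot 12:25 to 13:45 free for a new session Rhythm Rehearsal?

No — it overlaps Chamber Warm-up, Soloist Run-through

Strings Overdub: ends 08:05 at or before Rhythm Rehearsal starts 12:25 → clear.
Soloist Take: ends 10:05 at or before Rhythm Rehearsal starts 12:25 → clear.
Dress Session: ends 11:30 at or before Rhythm Rehearsal starts 12:25 → clear.
Percussion Tracking: ends 10:55 at or before Rhythm Rehearsal starts 12:25 → clear.
Soloist Run-through: starts 12:05 before Rhythm Rehearsal ends 13:45, and ends 13:35 after Rhythm Rehearsal starts 12:25 → overlap.
Chamber Warm-up: starts 13:30 before Rhythm Rehearsal ends 13:45, and ends 14:25 after Rhythm Rehearsal starts 12:25 → overlap.
Soloist Block: starts 16:50 at or after Rhythm Rehearsal ends 13:45 → clear.
Chamber Overdub: starts 16:55 at or after Rhythm Rehearsal ends 13:45 → clear.
Chamber Session: starts 20:05 at or after Rhythm Rehearsal ends 13:45 → clear.
Rhythm Rehearsal overlaps Soloist Run-through, Chamber Warm-up.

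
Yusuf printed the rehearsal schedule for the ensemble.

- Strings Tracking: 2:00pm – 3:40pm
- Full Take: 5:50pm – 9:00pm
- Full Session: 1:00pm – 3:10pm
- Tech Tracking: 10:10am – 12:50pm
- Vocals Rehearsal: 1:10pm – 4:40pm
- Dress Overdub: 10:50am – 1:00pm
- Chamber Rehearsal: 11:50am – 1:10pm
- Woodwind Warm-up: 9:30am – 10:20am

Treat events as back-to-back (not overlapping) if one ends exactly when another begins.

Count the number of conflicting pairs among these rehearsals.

Check each pair: they overlap iff neither finishes before the other starts.
Sorted by start: Woodwind Warm-up, Tech Tracking, Dress Overdub, Chamber Rehearsal, Full Session, Vocals Rehearsal, Strings Tracking, Full Take.
Tech Tracking starts before Woodwind Warm-up ends → Woodwind Warm-up and Tech Tracking overlap.
Dress Overdub starts after Woodwind Warm-up ends, so nothing later overlaps Woodwind Warm-up either.
Dress Overdub starts before Tech Tracking ends → Tech Tracking and Dress Overdub overlap.
Chamber Rehearsal starts before Tech Tracking ends → Tech Tracking and Chamber Rehearsal overlap.
Full Session starts after Tech Tracking ends, so nothing later overlaps Tech Tracking either.
Chamber Rehearsal starts before Dress Overdub ends → Dress Overdub and Chamber Rehearsal overlap.
Full Session starts exactly when Dress Overdub ends (back-to-back, no overlap), so nothing later overlaps Dress Overdub either.
Full Session starts before Chamber Rehearsal ends → Chamber Rehearsal and Full Session overlap.
Vocals Rehearsal starts exactly when Chamber Rehearsal ends (back-to-back, no overlap), so nothing later overlaps Chamber Rehearsal either.
Vocals Rehearsal starts before Full Session ends → Full Session and Vocals Rehearsal overlap.
Strings Tracking starts before Full Session ends → Full Session and Strings Tracking overlap.
Full Take starts after Full Session ends.
Strings Tracking starts before Vocals Rehearsal ends → Vocals Rehearsal and Strings Tracking overlap.
Full Take starts after Vocals Rehearsal ends.
Full Take starts after Strings Tracking ends.
Overlapping pairs: Chamber Rehearsal & Dress Overdub, Chamber Rehearsal & Full Session, Chamber Rehearsal & Tech Tracking, Dress Overdub & Tech Tracking, Full Session & Strings Tracking, Full Session & Vocals Rehearsal, Strings Tracking & Vocals Rehearsal, Tech Tracking & Woodwind Warm-up — 8 in total.

8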